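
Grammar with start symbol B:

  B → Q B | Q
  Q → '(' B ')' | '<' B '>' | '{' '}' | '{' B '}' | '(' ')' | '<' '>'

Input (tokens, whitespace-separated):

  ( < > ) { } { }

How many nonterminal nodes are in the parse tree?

8

[B [Q ( [B [Q < >]] )] [B [Q { }] [B [Q { }]]]]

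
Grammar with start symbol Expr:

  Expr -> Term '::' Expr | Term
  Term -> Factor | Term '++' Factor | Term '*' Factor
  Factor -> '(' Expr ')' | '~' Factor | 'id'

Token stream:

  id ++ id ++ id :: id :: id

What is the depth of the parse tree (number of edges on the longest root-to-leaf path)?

[Expr [Term [Term [Term [Factor id]] ++ [Factor id]] ++ [Factor id]] :: [Expr [Term [Factor id]] :: [Expr [Term [Factor id]]]]]

5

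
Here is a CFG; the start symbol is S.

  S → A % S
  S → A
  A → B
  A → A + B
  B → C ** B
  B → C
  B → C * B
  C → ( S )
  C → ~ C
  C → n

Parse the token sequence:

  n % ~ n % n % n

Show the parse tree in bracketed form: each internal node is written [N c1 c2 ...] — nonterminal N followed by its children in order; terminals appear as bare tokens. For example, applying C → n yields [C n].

S
A % S
B % S
C % S
n % S
n % A % S
n % B % S
n % C % S
n % ~ C % S
n % ~ n % S
n % ~ n % A % S
n % ~ n % B % S
n % ~ n % C % S
n % ~ n % n % S
n % ~ n % n % A
n % ~ n % n % B
n % ~ n % n % C
n % ~ n % n % n

[S [A [B [C n]]] % [S [A [B [C ~ [C n]]]] % [S [A [B [C n]]] % [S [A [B [C n]]]]]]]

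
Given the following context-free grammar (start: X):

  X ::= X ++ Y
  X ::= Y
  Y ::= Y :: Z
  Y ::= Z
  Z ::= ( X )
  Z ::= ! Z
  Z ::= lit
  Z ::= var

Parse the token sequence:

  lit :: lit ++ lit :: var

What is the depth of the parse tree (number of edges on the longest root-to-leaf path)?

[X [X [Y [Y [Z lit]] :: [Z lit]]] ++ [Y [Y [Z lit]] :: [Z var]]]

5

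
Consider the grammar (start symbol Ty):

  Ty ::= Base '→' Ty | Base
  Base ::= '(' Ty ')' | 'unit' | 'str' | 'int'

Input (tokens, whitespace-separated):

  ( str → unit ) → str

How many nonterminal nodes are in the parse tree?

8

[Ty [Base ( [Ty [Base str] → [Ty [Base unit]]] )] → [Ty [Base str]]]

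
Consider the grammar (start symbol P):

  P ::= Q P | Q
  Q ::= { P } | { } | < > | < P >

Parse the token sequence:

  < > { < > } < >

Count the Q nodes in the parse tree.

4

[P [Q < >] [P [Q { [P [Q < >]] }] [P [Q < >]]]]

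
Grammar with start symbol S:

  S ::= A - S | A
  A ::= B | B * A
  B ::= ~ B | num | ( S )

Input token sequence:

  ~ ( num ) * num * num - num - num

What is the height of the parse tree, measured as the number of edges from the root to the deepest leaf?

[S [A [B ~ [B ( [S [A [B num]]] )]] * [A [B num] * [A [B num]]]] - [S [A [B num]] - [S [A [B num]]]]]

7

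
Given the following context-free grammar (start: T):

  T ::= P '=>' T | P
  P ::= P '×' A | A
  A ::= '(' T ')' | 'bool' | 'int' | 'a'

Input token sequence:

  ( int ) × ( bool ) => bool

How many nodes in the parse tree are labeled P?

[T [P [P [A ( [T [P [A int]]] )]] × [A ( [T [P [A bool]]] )]] => [T [P [A bool]]]]

5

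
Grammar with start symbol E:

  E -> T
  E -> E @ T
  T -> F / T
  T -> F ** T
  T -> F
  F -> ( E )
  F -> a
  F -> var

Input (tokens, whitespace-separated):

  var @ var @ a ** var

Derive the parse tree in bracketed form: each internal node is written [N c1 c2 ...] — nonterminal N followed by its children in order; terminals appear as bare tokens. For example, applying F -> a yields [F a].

[E [E [E [T [F var]]] @ [T [F var]]] @ [T [F a] ** [T [F var]]]]

E
E @ T
E @ T @ T
T @ T @ T
F @ T @ T
var @ T @ T
var @ F @ T
var @ var @ T
var @ var @ F ** T
var @ var @ a ** T
var @ var @ a ** F
var @ var @ a ** var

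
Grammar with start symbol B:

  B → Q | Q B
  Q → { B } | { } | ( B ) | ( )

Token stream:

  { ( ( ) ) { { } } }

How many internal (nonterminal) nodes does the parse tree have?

[B [Q { [B [Q ( [B [Q ( )]] )] [B [Q { [B [Q { }]] }]]] }]]

10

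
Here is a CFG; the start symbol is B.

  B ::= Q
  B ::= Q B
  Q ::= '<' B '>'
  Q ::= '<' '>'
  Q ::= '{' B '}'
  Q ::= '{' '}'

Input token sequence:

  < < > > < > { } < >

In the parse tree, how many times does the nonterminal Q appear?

5

[B [Q < [B [Q < >]] >] [B [Q < >] [B [Q { }] [B [Q < >]]]]]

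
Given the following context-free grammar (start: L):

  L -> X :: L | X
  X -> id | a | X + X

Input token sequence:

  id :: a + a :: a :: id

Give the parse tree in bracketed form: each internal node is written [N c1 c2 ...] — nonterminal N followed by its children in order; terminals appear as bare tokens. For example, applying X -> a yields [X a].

[L [X id] :: [L [X [X a] + [X a]] :: [L [X a] :: [L [X id]]]]]

L
X :: L
id :: L
id :: X :: L
id :: X + X :: L
id :: a + X :: L
id :: a + a :: L
id :: a + a :: X :: L
id :: a + a :: a :: L
id :: a + a :: a :: X
id :: a + a :: a :: id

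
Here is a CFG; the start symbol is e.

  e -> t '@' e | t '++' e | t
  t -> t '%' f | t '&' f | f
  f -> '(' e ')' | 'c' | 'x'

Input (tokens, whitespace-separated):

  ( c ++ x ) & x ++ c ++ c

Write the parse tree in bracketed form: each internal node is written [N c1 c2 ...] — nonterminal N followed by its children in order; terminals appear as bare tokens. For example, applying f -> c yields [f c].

[e [t [t [f ( [e [t [f c]] ++ [e [t [f x]]]] )]] & [f x]] ++ [e [t [f c]] ++ [e [t [f c]]]]]

e
t ++ e
t & f ++ e
f & f ++ e
( e ) & f ++ e
( t ++ e ) & f ++ e
( f ++ e ) & f ++ e
( c ++ e ) & f ++ e
( c ++ t ) & f ++ e
( c ++ f ) & f ++ e
( c ++ x ) & f ++ e
( c ++ x ) & x ++ e
( c ++ x ) & x ++ t ++ e
( c ++ x ) & x ++ f ++ e
( c ++ x ) & x ++ c ++ e
( c ++ x ) & x ++ c ++ t
( c ++ x ) & x ++ c ++ f
( c ++ x ) & x ++ c ++ c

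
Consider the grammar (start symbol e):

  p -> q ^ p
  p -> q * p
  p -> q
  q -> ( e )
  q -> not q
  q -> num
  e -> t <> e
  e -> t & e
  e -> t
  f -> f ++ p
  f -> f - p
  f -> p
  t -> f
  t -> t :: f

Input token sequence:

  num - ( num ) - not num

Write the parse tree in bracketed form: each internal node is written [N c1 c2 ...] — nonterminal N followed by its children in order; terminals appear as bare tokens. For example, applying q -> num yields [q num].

[e [t [f [f [f [p [q num]]] - [p [q ( [e [t [f [p [q num]]]]] )]]] - [p [q not [q num]]]]]]

e
t
f
f - p
f - p - p
p - p - p
q - p - p
num - p - p
num - q - p
num - ( e ) - p
num - ( t ) - p
num - ( f ) - p
num - ( p ) - p
num - ( q ) - p
num - ( num ) - p
num - ( num ) - q
num - ( num ) - not q
num - ( num ) - not num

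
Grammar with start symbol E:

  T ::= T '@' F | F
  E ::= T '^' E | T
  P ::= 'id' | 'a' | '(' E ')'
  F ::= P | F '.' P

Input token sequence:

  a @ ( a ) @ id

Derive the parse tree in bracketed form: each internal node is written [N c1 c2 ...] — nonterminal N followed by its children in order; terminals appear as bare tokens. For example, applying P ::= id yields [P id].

E
T
T @ F
T @ F @ F
F @ F @ F
P @ F @ F
a @ F @ F
a @ P @ F
a @ ( E ) @ F
a @ ( T ) @ F
a @ ( F ) @ F
a @ ( P ) @ F
a @ ( a ) @ F
a @ ( a ) @ P
a @ ( a ) @ id

[E [T [T [T [F [P a]]] @ [F [P ( [E [T [F [P a]]]] )]]] @ [F [P id]]]]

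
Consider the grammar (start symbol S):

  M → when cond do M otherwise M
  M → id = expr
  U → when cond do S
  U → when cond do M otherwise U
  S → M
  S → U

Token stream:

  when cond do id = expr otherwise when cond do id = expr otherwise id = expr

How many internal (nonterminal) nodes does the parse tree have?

6

[S [M when cond do [M id = expr] otherwise [M when cond do [M id = expr] otherwise [M id = expr]]]]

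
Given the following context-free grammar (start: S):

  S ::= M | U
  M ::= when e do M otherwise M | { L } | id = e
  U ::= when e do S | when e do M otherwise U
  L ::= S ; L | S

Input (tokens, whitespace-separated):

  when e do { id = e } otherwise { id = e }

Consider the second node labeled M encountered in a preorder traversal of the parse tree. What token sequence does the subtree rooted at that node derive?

{ id = e }

[S [M when e do [M { [L [S [M id = e]]] }] otherwise [M { [L [S [M id = e]]] }]]]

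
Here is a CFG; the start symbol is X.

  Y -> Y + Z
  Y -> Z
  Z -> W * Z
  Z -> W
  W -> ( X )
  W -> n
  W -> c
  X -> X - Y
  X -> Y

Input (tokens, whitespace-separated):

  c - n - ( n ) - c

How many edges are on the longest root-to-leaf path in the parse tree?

9

[X [X [X [X [Y [Z [W c]]]] - [Y [Z [W n]]]] - [Y [Z [W ( [X [Y [Z [W n]]]] )]]]] - [Y [Z [W c]]]]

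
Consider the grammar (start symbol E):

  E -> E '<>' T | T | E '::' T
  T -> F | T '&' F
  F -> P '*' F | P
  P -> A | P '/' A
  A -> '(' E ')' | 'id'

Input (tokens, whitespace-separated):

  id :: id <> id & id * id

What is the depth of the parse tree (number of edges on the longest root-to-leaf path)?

[E [E [E [T [F [P [A id]]]]] :: [T [F [P [A id]]]]] <> [T [T [F [P [A id]]]] & [F [P [A id]] * [F [P [A id]]]]]]

7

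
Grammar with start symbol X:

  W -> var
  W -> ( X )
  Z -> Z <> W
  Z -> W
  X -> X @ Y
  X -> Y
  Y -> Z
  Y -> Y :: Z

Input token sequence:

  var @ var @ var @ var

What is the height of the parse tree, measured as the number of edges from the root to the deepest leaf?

7

[X [X [X [X [Y [Z [W var]]]] @ [Y [Z [W var]]]] @ [Y [Z [W var]]]] @ [Y [Z [W var]]]]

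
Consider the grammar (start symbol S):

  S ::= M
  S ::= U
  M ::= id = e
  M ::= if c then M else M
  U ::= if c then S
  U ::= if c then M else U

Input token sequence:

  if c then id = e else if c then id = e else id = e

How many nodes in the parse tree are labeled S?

1

[S [M if c then [M id = e] else [M if c then [M id = e] else [M id = e]]]]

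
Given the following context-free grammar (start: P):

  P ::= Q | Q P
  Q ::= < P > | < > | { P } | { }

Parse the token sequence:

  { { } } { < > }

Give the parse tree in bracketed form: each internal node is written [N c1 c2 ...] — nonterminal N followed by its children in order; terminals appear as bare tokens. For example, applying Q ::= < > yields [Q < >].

[P [Q { [P [Q { }]] }] [P [Q { [P [Q < >]] }]]]

P
Q P
{ P } P
{ Q } P
{ { } } P
{ { } } Q
{ { } } { P }
{ { } } { Q }
{ { } } { < > }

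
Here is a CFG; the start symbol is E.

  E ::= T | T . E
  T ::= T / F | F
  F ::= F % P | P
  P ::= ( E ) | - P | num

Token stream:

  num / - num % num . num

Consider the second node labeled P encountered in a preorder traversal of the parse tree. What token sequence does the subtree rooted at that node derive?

[E [T [T [F [P num]]] / [F [F [P - [P num]]] % [P num]]] . [E [T [F [P num]]]]]

- num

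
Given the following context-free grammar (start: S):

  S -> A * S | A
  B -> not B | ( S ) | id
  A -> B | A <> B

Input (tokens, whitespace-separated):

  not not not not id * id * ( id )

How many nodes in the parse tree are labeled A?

4

[S [A [B not [B not [B not [B not [B id]]]]]] * [S [A [B id]] * [S [A [B ( [S [A [B id]]] )]]]]]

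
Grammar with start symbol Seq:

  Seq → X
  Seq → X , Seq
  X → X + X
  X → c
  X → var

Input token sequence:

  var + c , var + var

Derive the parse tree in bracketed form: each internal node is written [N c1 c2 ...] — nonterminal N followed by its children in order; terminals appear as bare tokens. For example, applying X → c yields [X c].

Seq
X , Seq
X + X , Seq
var + X , Seq
var + c , Seq
var + c , X
var + c , X + X
var + c , var + X
var + c , var + var

[Seq [X [X var] + [X c]] , [Seq [X [X var] + [X var]]]]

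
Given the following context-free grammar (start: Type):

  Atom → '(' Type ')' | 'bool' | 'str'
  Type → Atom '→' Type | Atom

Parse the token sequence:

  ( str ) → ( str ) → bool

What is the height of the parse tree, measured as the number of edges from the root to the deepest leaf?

[Type [Atom ( [Type [Atom str]] )] → [Type [Atom ( [Type [Atom str]] )] → [Type [Atom bool]]]]

5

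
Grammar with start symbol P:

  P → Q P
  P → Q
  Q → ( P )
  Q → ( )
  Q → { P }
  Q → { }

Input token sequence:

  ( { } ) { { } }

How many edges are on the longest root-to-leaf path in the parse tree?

5

[P [Q ( [P [Q { }]] )] [P [Q { [P [Q { }]] }]]]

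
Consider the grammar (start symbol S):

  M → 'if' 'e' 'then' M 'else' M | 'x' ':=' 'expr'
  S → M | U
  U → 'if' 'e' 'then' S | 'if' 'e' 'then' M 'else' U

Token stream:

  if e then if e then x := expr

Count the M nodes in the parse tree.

[S [U if e then [S [U if e then [S [M x := expr]]]]]]

1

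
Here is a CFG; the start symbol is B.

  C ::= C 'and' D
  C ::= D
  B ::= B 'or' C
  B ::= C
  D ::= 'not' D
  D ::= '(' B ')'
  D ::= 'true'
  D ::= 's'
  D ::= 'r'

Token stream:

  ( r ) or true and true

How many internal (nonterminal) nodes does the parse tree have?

[B [B [C [D ( [B [C [D r]]] )]]] or [C [C [D true]] and [D true]]]

11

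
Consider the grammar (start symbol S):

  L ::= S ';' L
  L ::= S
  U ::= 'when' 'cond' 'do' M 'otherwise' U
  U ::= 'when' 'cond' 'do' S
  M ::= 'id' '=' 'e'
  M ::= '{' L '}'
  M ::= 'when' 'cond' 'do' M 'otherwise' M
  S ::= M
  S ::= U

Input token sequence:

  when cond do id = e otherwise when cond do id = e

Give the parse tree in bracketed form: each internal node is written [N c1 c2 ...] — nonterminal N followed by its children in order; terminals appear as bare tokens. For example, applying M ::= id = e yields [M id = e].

[S [U when cond do [M id = e] otherwise [U when cond do [S [M id = e]]]]]

S
U
when cond do M otherwise U
when cond do id = e otherwise U
when cond do id = e otherwise when cond do S
when cond do id = e otherwise when cond do M
when cond do id = e otherwise when cond do id = e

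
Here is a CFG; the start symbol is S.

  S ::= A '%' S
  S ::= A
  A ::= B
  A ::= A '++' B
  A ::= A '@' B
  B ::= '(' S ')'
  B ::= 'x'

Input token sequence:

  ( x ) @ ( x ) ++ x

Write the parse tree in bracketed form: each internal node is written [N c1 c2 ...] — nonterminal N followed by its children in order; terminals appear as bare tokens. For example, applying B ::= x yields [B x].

[S [A [A [A [B ( [S [A [B x]]] )]] @ [B ( [S [A [B x]]] )]] ++ [B x]]]

S
A
A ++ B
A @ B ++ B
B @ B ++ B
( S ) @ B ++ B
( A ) @ B ++ B
( B ) @ B ++ B
( x ) @ B ++ B
( x ) @ ( S ) ++ B
( x ) @ ( A ) ++ B
( x ) @ ( B ) ++ B
( x ) @ ( x ) ++ B
( x ) @ ( x ) ++ x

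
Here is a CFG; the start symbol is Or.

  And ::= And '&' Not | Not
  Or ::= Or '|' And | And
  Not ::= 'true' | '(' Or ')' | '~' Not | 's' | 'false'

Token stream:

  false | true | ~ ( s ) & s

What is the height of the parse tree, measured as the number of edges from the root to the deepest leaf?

[Or [Or [Or [And [Not false]]] | [And [Not true]]] | [And [And [Not ~ [Not ( [Or [And [Not s]]] )]]] & [Not s]]]

8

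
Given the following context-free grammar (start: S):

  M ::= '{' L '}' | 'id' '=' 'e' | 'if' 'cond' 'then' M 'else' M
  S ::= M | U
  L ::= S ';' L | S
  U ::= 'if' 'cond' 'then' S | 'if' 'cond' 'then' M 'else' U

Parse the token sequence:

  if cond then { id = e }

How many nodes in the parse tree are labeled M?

2

[S [U if cond then [S [M { [L [S [M id = e]]] }]]]]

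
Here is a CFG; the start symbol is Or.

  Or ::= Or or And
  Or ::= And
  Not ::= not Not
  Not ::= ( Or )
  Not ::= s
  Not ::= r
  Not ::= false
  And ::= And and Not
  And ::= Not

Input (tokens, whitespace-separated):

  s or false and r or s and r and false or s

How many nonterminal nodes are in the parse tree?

18

[Or [Or [Or [Or [And [Not s]]] or [And [And [Not false]] and [Not r]]] or [And [And [And [Not s]] and [Not r]] and [Not false]]] or [And [Not s]]]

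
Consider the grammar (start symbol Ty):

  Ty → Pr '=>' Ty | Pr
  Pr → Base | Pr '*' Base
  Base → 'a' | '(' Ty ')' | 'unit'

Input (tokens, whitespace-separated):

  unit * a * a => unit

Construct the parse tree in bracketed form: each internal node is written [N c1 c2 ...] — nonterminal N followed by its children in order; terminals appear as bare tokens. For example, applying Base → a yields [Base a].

[Ty [Pr [Pr [Pr [Base unit]] * [Base a]] * [Base a]] => [Ty [Pr [Base unit]]]]

Ty
Pr => Ty
Pr * Base => Ty
Pr * Base * Base => Ty
Base * Base * Base => Ty
unit * Base * Base => Ty
unit * a * Base => Ty
unit * a * a => Ty
unit * a * a => Pr
unit * a * a => Base
unit * a * a => unit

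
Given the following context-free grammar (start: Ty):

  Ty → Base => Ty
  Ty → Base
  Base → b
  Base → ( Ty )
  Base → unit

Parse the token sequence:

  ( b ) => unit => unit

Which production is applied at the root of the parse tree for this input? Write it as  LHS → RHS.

Ty → Base => Ty

[Ty [Base ( [Ty [Base b]] )] => [Ty [Base unit] => [Ty [Base unit]]]]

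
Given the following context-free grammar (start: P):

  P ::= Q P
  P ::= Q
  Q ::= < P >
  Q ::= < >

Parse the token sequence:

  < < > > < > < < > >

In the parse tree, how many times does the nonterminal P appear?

5

[P [Q < [P [Q < >]] >] [P [Q < >] [P [Q < [P [Q < >]] >]]]]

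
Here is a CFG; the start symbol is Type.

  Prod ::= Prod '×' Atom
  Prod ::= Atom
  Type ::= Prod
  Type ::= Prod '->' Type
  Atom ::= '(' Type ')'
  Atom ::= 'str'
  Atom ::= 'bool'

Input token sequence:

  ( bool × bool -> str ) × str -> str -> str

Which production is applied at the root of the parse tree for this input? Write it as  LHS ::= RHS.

Type ::= Prod '->' Type

[Type [Prod [Prod [Atom ( [Type [Prod [Prod [Atom bool]] × [Atom bool]] -> [Type [Prod [Atom str]]]] )]] × [Atom str]] -> [Type [Prod [Atom str]] -> [Type [Prod [Atom str]]]]]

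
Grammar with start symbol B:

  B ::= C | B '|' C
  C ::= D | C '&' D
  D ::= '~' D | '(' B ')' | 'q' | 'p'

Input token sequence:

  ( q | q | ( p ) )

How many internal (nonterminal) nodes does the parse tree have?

15

[B [C [D ( [B [B [B [C [D q]]] | [C [D q]]] | [C [D ( [B [C [D p]]] )]]] )]]]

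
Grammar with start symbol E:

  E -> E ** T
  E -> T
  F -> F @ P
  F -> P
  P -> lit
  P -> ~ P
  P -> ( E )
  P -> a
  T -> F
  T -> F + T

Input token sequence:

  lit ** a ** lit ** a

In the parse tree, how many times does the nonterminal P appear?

4

[E [E [E [E [T [F [P lit]]]] ** [T [F [P a]]]] ** [T [F [P lit]]]] ** [T [F [P a]]]]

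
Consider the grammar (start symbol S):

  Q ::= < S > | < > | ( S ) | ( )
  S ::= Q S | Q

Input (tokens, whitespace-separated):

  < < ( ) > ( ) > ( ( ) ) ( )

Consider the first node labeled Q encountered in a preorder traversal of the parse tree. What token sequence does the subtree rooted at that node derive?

[S [Q < [S [Q < [S [Q ( )]] >] [S [Q ( )]]] >] [S [Q ( [S [Q ( )]] )] [S [Q ( )]]]]

< < ( ) > ( ) >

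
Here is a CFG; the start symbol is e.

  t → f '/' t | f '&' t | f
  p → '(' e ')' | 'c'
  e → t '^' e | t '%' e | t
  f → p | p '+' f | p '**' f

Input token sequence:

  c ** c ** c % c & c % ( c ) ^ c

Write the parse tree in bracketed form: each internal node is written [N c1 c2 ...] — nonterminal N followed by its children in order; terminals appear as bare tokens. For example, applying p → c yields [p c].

[e [t [f [p c] ** [f [p c] ** [f [p c]]]]] % [e [t [f [p c]] & [t [f [p c]]]] % [e [t [f [p ( [e [t [f [p c]]]] )]]] ^ [e [t [f [p c]]]]]]]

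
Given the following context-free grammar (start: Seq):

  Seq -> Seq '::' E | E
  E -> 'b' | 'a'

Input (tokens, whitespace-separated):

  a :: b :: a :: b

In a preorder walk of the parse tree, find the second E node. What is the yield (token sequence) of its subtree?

[Seq [Seq [Seq [Seq [E a]] :: [E b]] :: [E a]] :: [E b]]

b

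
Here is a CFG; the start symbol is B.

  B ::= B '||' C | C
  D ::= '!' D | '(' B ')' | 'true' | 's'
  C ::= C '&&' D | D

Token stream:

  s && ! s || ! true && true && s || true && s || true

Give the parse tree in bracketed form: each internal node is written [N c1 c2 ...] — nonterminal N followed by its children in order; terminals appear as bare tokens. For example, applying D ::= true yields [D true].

[B [B [B [B [C [C [D s]] && [D ! [D s]]]] || [C [C [C [D ! [D true]]] && [D true]] && [D s]]] || [C [C [D true]] && [D s]]] || [C [D true]]]

B
B || C
B || C || C
B || C || C || C
C || C || C || C
C && D || C || C || C
D && D || C || C || C
s && D || C || C || C
s && ! D || C || C || C
s && ! s || C || C || C
s && ! s || C && D || C || C
s && ! s || C && D && D || C || C
s && ! s || D && D && D || C || C
s && ! s || ! D && D && D || C || C
s && ! s || ! true && D && D || C || C
s && ! s || ! true && true && D || C || C
s && ! s || ! true && true && s || C || C
s && ! s || ! true && true && s || C && D || C
s && ! s || ! true && true && s || D && D || C
s && ! s || ! true && true && s || true && D || C
s && ! s || ! true && true && s || true && s || C
s && ! s || ! true && true && s || true && s || D
s && ! s || ! true && true && s || true && s || true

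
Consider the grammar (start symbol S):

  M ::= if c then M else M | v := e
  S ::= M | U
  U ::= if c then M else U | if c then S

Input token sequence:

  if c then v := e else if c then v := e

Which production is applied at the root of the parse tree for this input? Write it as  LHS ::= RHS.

S ::= U

[S [U if c then [M v := e] else [U if c then [S [M v := e]]]]]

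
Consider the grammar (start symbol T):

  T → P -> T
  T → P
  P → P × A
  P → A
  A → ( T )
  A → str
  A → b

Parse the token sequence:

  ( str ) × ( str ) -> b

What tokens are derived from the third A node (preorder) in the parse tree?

[T [P [P [A ( [T [P [A str]]] )]] × [A ( [T [P [A str]]] )]] -> [T [P [A b]]]]

( str )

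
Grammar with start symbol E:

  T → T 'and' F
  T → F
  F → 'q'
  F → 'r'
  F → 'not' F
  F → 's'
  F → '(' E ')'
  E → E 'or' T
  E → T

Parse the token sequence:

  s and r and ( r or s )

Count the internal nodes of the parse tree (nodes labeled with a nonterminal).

[E [T [T [T [F s]] and [F r]] and [F ( [E [E [T [F r]]] or [T [F s]]] )]]]

13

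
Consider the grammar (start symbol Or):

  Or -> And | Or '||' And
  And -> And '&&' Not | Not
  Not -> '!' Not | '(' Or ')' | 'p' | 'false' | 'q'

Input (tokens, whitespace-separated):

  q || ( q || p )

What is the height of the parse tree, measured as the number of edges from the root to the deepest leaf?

7

[Or [Or [And [Not q]]] || [And [Not ( [Or [Or [And [Not q]]] || [And [Not p]]] )]]]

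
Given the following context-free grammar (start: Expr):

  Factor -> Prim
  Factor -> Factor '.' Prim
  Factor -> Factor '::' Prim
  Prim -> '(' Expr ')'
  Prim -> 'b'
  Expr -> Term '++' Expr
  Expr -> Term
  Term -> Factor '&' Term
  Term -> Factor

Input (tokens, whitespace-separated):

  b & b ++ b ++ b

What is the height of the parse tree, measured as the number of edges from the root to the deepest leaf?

6

[Expr [Term [Factor [Prim b]] & [Term [Factor [Prim b]]]] ++ [Expr [Term [Factor [Prim b]]] ++ [Expr [Term [Factor [Prim b]]]]]]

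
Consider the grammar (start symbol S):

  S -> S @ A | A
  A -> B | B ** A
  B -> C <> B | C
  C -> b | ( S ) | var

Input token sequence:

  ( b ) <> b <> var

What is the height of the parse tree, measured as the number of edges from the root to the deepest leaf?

[S [A [B [C ( [S [A [B [C b]]]] )] <> [B [C b] <> [B [C var]]]]]]

8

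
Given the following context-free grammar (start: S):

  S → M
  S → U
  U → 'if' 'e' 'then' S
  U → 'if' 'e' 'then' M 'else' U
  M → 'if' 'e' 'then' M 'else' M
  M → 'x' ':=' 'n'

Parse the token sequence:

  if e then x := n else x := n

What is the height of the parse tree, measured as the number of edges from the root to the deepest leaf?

[S [M if e then [M x := n] else [M x := n]]]

3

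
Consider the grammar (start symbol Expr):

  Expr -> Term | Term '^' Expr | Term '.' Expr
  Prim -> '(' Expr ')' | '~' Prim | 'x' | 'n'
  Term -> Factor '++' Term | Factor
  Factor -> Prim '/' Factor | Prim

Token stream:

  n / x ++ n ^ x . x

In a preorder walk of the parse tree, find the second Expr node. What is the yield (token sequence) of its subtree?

x . x

[Expr [Term [Factor [Prim n] / [Factor [Prim x]]] ++ [Term [Factor [Prim n]]]] ^ [Expr [Term [Factor [Prim x]]] . [Expr [Term [Factor [Prim x]]]]]]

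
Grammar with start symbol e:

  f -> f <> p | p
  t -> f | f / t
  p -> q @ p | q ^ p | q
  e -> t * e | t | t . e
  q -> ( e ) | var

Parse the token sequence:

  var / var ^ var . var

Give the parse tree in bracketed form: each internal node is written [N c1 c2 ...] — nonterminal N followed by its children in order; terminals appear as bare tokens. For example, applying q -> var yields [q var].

[e [t [f [p [q var]]] / [t [f [p [q var] ^ [p [q var]]]]]] . [e [t [f [p [q var]]]]]]

e
t . e
f / t . e
p / t . e
q / t . e
var / t . e
var / f . e
var / p . e
var / q ^ p . e
var / var ^ p . e
var / var ^ q . e
var / var ^ var . e
var / var ^ var . t
var / var ^ var . f
var / var ^ var . p
var / var ^ var . q
var / var ^ var . var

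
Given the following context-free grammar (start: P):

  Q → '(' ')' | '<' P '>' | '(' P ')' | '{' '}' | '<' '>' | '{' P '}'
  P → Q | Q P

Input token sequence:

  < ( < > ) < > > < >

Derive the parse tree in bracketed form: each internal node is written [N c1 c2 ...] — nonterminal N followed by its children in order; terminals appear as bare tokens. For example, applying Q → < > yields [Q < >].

P
Q P
< P > P
< Q P > P
< ( P ) P > P
< ( Q ) P > P
< ( < > ) P > P
< ( < > ) Q > P
< ( < > ) < > > P
< ( < > ) < > > Q
< ( < > ) < > > < >

[P [Q < [P [Q ( [P [Q < >]] )] [P [Q < >]]] >] [P [Q < >]]]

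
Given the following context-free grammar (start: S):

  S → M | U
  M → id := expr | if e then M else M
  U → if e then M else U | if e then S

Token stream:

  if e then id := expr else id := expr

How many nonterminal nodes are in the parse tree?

[S [M if e then [M id := expr] else [M id := expr]]]

4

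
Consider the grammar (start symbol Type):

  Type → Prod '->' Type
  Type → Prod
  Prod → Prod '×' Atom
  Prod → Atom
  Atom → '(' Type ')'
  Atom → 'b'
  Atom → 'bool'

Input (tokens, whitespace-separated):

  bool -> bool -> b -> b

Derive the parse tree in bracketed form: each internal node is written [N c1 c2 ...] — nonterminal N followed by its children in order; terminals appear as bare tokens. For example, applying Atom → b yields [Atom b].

Type
Prod -> Type
Atom -> Type
bool -> Type
bool -> Prod -> Type
bool -> Atom -> Type
bool -> bool -> Type
bool -> bool -> Prod -> Type
bool -> bool -> Atom -> Type
bool -> bool -> b -> Type
bool -> bool -> b -> Prod
bool -> bool -> b -> Atom
bool -> bool -> b -> b

[Type [Prod [Atom bool]] -> [Type [Prod [Atom bool]] -> [Type [Prod [Atom b]] -> [Type [Prod [Atom b]]]]]]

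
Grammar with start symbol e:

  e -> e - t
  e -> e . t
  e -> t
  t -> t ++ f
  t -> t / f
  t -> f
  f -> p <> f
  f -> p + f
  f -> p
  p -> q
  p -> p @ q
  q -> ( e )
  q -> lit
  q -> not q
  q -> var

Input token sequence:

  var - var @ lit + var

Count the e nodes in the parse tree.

[e [e [t [f [p [q var]]]]] - [t [f [p [p [q var]] @ [q lit]] + [f [p [q var]]]]]]

2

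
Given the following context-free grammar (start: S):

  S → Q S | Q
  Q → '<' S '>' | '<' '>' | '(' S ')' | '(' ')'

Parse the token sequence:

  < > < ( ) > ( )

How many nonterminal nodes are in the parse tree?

[S [Q < >] [S [Q < [S [Q ( )]] >] [S [Q ( )]]]]

8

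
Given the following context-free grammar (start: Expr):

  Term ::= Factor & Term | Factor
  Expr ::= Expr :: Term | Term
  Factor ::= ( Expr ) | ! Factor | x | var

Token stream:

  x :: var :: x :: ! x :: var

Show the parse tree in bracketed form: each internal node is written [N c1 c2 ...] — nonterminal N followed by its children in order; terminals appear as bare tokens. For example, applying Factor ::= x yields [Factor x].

[Expr [Expr [Expr [Expr [Expr [Term [Factor x]]] :: [Term [Factor var]]] :: [Term [Factor x]]] :: [Term [Factor ! [Factor x]]]] :: [Term [Factor var]]]

Expr
Expr :: Term
Expr :: Term :: Term
Expr :: Term :: Term :: Term
Expr :: Term :: Term :: Term :: Term
Term :: Term :: Term :: Term :: Term
Factor :: Term :: Term :: Term :: Term
x :: Term :: Term :: Term :: Term
x :: Factor :: Term :: Term :: Term
x :: var :: Term :: Term :: Term
x :: var :: Factor :: Term :: Term
x :: var :: x :: Term :: Term
x :: var :: x :: Factor :: Term
x :: var :: x :: ! Factor :: Term
x :: var :: x :: ! x :: Term
x :: var :: x :: ! x :: Factor
x :: var :: x :: ! x :: var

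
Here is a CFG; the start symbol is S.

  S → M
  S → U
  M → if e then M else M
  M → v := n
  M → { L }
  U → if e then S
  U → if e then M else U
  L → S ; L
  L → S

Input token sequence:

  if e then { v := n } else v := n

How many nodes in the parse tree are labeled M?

4

[S [M if e then [M { [L [S [M v := n]]] }] else [M v := n]]]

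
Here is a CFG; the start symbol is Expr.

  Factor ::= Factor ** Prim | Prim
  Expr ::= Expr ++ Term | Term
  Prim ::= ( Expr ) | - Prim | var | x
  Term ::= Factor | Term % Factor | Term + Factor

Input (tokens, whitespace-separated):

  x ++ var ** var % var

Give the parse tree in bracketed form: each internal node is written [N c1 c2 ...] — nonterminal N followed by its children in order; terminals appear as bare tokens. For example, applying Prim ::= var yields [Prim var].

Expr
Expr ++ Term
Term ++ Term
Factor ++ Term
Prim ++ Term
x ++ Term
x ++ Term % Factor
x ++ Factor % Factor
x ++ Factor ** Prim % Factor
x ++ Prim ** Prim % Factor
x ++ var ** Prim % Factor
x ++ var ** var % Factor
x ++ var ** var % Prim
x ++ var ** var % var

[Expr [Expr [Term [Factor [Prim x]]]] ++ [Term [Term [Factor [Factor [Prim var]] ** [Prim var]]] % [Factor [Prim var]]]]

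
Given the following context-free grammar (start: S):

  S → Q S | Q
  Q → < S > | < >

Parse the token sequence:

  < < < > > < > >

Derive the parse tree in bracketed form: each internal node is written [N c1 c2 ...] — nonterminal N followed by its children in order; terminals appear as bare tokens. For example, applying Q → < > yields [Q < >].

[S [Q < [S [Q < [S [Q < >]] >] [S [Q < >]]] >]]

S
Q
< S >
< Q S >
< < S > S >
< < Q > S >
< < < > > S >
< < < > > Q >
< < < > > < > >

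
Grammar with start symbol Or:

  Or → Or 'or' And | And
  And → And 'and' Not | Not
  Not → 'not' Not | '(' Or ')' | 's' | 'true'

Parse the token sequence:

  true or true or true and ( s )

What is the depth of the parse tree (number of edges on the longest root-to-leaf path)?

6

[Or [Or [Or [And [Not true]]] or [And [Not true]]] or [And [And [Not true]] and [Not ( [Or [And [Not s]]] )]]]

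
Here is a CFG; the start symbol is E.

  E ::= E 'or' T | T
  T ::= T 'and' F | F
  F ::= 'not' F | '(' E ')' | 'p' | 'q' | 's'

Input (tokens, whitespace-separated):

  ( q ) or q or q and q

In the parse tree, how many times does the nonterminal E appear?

[E [E [E [T [F ( [E [T [F q]]] )]]] or [T [F q]]] or [T [T [F q]] and [F q]]]

4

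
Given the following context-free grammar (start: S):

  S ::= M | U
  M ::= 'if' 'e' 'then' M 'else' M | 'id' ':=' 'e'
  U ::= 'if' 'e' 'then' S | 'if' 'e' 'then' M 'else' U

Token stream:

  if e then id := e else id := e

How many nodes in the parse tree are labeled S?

1

[S [M if e then [M id := e] else [M id := e]]]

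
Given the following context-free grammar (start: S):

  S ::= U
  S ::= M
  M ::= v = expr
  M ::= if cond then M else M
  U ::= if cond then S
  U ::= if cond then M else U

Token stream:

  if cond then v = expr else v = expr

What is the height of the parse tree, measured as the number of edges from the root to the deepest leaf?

3

[S [M if cond then [M v = expr] else [M v = expr]]]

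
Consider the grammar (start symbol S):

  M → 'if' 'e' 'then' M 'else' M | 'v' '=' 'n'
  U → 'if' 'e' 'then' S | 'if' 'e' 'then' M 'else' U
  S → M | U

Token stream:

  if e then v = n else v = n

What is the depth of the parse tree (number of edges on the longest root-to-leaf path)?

3

[S [M if e then [M v = n] else [M v = n]]]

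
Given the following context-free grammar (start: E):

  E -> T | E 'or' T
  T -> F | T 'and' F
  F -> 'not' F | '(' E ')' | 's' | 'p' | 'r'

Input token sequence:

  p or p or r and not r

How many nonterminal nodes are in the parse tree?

[E [E [E [T [F p]]] or [T [F p]]] or [T [T [F r]] and [F not [F r]]]]

12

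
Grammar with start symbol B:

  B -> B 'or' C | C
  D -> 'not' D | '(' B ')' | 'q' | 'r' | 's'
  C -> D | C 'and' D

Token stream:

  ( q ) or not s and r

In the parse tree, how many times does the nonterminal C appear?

4

[B [B [C [D ( [B [C [D q]]] )]]] or [C [C [D not [D s]]] and [D r]]]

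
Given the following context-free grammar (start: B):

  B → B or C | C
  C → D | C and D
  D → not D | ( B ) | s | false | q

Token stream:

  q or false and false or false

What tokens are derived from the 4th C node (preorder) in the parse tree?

false

[B [B [B [C [D q]]] or [C [C [D false]] and [D false]]] or [C [D false]]]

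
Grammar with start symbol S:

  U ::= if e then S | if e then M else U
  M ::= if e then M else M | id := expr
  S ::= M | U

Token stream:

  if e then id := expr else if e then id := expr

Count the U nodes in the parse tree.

2

[S [U if e then [M id := expr] else [U if e then [S [M id := expr]]]]]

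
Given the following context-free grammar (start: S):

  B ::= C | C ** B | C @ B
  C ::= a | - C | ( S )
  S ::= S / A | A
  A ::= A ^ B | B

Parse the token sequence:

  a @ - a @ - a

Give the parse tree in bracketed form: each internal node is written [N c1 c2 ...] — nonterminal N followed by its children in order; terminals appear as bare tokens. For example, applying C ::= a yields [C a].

[S [A [B [C a] @ [B [C - [C a]] @ [B [C - [C a]]]]]]]

S
A
B
C @ B
a @ B
a @ C @ B
a @ - C @ B
a @ - a @ B
a @ - a @ C
a @ - a @ - C
a @ - a @ - a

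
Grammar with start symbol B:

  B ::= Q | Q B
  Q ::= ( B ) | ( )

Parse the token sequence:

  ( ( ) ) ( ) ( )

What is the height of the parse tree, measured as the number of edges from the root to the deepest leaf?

4

[B [Q ( [B [Q ( )]] )] [B [Q ( )] [B [Q ( )]]]]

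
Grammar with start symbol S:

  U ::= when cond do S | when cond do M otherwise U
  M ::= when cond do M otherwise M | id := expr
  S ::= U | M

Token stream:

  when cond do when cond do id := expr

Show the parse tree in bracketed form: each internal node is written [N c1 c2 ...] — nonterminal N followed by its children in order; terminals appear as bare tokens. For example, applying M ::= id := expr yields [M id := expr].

S
U
when cond do S
when cond do U
when cond do when cond do S
when cond do when cond do M
when cond do when cond do id := expr

[S [U when cond do [S [U when cond do [S [M id := expr]]]]]]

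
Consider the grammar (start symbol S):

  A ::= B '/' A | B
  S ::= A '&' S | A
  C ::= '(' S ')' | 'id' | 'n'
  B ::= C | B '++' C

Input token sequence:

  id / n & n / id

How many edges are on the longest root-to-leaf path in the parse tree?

[S [A [B [C id]] / [A [B [C n]]]] & [S [A [B [C n]] / [A [B [C id]]]]]]

6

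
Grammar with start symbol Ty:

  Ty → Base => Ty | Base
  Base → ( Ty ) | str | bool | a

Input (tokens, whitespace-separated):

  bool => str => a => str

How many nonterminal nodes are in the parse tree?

8

[Ty [Base bool] => [Ty [Base str] => [Ty [Base a] => [Ty [Base str]]]]]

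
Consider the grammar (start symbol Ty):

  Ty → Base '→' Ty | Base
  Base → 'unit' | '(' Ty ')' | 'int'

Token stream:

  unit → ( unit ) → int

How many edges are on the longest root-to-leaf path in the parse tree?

5

[Ty [Base unit] → [Ty [Base ( [Ty [Base unit]] )] → [Ty [Base int]]]]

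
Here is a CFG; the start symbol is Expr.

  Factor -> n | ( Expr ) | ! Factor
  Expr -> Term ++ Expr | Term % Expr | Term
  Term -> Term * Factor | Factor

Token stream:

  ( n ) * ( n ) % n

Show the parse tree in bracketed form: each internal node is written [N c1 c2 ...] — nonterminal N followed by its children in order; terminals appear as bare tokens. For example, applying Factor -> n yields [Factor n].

[Expr [Term [Term [Factor ( [Expr [Term [Factor n]]] )]] * [Factor ( [Expr [Term [Factor n]]] )]] % [Expr [Term [Factor n]]]]

Expr
Term % Expr
Term * Factor % Expr
Factor * Factor % Expr
( Expr ) * Factor % Expr
( Term ) * Factor % Expr
( Factor ) * Factor % Expr
( n ) * Factor % Expr
( n ) * ( Expr ) % Expr
( n ) * ( Term ) % Expr
( n ) * ( Factor ) % Expr
( n ) * ( n ) % Expr
( n ) * ( n ) % Term
( n ) * ( n ) % Factor
( n ) * ( n ) % n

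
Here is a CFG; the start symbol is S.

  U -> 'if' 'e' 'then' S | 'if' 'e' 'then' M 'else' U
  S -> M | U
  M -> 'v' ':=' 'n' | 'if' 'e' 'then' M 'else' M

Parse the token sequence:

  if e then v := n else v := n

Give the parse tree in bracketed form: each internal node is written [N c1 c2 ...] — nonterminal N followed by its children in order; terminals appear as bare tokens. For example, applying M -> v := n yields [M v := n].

S
M
if e then M else M
if e then v := n else M
if e then v := n else v := n

[S [M if e then [M v := n] else [M v := n]]]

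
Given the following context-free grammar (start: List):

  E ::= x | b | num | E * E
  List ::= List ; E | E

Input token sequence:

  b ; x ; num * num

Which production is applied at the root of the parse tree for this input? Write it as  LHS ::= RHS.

List ::= List ; E

[List [List [List [E b]] ; [E x]] ; [E [E num] * [E num]]]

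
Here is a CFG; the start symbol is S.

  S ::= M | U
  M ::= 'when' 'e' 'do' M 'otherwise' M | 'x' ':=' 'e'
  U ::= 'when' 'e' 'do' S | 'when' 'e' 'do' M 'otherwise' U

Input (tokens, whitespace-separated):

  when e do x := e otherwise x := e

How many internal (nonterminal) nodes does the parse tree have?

4

[S [M when e do [M x := e] otherwise [M x := e]]]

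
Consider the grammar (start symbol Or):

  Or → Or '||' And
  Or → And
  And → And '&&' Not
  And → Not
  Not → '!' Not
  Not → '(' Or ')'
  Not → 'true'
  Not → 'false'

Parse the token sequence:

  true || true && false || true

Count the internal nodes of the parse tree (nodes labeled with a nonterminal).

11

[Or [Or [Or [And [Not true]]] || [And [And [Not true]] && [Not false]]] || [And [Not true]]]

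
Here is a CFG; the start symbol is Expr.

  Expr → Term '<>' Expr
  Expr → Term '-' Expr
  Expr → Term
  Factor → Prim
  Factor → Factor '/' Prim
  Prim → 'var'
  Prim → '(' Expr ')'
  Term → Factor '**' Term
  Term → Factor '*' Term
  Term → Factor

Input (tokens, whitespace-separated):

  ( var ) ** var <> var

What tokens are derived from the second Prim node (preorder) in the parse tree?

var

[Expr [Term [Factor [Prim ( [Expr [Term [Factor [Prim var]]]] )]] ** [Term [Factor [Prim var]]]] <> [Expr [Term [Factor [Prim var]]]]]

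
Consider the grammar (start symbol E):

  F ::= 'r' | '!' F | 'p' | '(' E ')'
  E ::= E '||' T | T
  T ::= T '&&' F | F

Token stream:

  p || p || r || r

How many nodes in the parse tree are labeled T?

[E [E [E [E [T [F p]]] || [T [F p]]] || [T [F r]]] || [T [F r]]]

4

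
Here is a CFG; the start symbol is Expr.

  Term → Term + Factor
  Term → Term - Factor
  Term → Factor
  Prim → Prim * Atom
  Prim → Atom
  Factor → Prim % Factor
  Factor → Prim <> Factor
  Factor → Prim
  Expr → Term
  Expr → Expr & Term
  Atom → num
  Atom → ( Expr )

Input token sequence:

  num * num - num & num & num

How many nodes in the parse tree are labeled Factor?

[Expr [Expr [Expr [Term [Term [Factor [Prim [Prim [Atom num]] * [Atom num]]]] - [Factor [Prim [Atom num]]]]] & [Term [Factor [Prim [Atom num]]]]] & [Term [Factor [Prim [Atom num]]]]]

4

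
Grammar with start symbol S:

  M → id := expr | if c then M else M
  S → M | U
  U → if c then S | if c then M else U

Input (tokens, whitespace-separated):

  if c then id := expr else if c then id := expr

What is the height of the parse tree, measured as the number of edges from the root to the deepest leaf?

[S [U if c then [M id := expr] else [U if c then [S [M id := expr]]]]]

5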